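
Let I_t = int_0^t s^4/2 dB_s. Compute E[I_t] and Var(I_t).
E[I_t] = 0; Var(I_t) = t^9/36

The Itô integral of a deterministic integrand f(s) has mean 0 because each increment f(s) * (B_{s+ds} - B_s) has mean 0. By the Itô isometry:
  Var( int_0^t f(s) dB_s ) = E[ (int_0^t f(s) dB_s)^2 ] = int_0^t f(s)^2 ds.
Here f(s) = s^4/2, so f(s)^2 = s^8/4. Integrate:
  int_0^t (s^8/4) ds = t^9/36.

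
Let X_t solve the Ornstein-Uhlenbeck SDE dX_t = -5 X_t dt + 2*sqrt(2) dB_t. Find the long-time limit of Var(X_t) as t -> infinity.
lim Var(X_t) = 4/5

The OU SDE dX = -theta X dt + sigma dB admits the integrating factor exp(theta t): d(exp(theta t) X_t) = sigma exp(theta t) dB_t. Integrating from 0 to t gives X_t = x_0 * exp(-theta t) + sigma * int_0^t exp(-theta (t-s)) dB_s for any initial x_0. The Itô integral has variance (by the Itô isometry) sigma^2 * int_0^t exp(-2 theta (t - s)) ds = sigma^2 * (1 - exp(-2 theta t)) / (2 theta), independent of x_0.
With theta = 5, sigma = 2*sqrt(2):
  Var(X_t) = (2*sqrt(2))^2 * (1 - exp(-2*5 t)) / (2 * 5) = 4/5 - 4*exp(-10*t)/5.
As t -> infinity, exp(-2*5 t) -> 0, so the stationary variance is sigma^2 / (2 theta) = 4/5.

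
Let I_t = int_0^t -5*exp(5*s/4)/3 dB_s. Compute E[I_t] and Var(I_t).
E[I_t] = 0; Var(I_t) = 10*exp(5*t/2)/9 - 10/9

The Itô integral of a deterministic integrand f(s) has mean 0 because each increment f(s) * (B_{s+ds} - B_s) has mean 0. By the Itô isometry:
  Var( int_0^t f(s) dB_s ) = E[ (int_0^t f(s) dB_s)^2 ] = int_0^t f(s)^2 ds.
Here f(s) = -5*exp(5*s/4)/3, so f(s)^2 = 25*exp(5*s/2)/9. Integrate:
  int_0^t (25*exp(5*s/2)/9) ds = 10*exp(5*t/2)/9 - 10/9.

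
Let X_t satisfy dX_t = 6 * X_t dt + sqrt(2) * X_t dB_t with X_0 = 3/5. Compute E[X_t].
E[X_t] = 3*exp(6*t)/5

For GBM dX = mu X dt + sigma X dB with X_0 = x_0, apply Itô to Y = log X: dY = (mu - sigma^2/2) dt + sigma dB, so Y_t = log(x_0) + (mu - sigma^2/2) t + sigma B_t and hence X_t = x_0 * exp((mu - sigma^2/2) t + sigma B_t).
With mu = 6, sigma = sqrt(2), x_0 = 3/5, this gives:
  X_t = 3/5 * exp((5) * t + (sqrt(2)) * B_t).
Since sigma*B_t ~ Normal(0, sigma^2 t), E[exp(sigma*B_t)] = exp(sigma^2 t / 2); so E[X_t] = x_0 * exp((mu - sigma^2/2) t) * exp(sigma^2 t / 2) = x_0 * exp(mu t) = 3*exp(6*t)/5.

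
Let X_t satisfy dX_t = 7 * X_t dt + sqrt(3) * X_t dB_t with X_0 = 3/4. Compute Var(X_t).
Var(X_t) = 9*(exp(3*t) - 1)*exp(14*t)/16

For GBM dX = mu X dt + sigma X dB with X_0 = x_0, apply Itô to Y = log X: dY = (mu - sigma^2/2) dt + sigma dB, so Y_t = log(x_0) + (mu - sigma^2/2) t + sigma B_t and hence X_t = x_0 * exp((mu - sigma^2/2) t + sigma B_t).
With mu = 7, sigma = sqrt(3), x_0 = 3/4, this gives:
  X_t = 3/4 * exp((11/2) * t + (sqrt(3)) * B_t).
Since sigma*B_t ~ Normal(0, sigma^2 t), E[exp(sigma*B_t)] = exp(sigma^2 t / 2); so E[X_t] = x_0 * exp((mu - sigma^2/2) t) * exp(sigma^2 t / 2) = x_0 * exp(mu t) = 3*exp(7*t)/4.
Var(X_t) = E[X_t^2] - (E[X_t])^2 = x_0^2 * exp(2 mu t) * (exp(sigma^2 t) - 1) = 9*(exp(3*t) - 1)*exp(14*t)/16.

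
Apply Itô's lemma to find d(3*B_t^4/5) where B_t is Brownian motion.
d(3*B_t^4/5) = (18*B_t^2/5) dt + (12*B_t^3/5) dB_t

Itô's formula for f(B_t) gives d f(B_t) = f'(B_t) dB_t + (1/2) f''(B_t) dt. Compute derivatives of f(x) = 3*x^4/5:
  f'(x)  = 12*x^3/5
  f''(x) = 36*x^2/5
Substitute x = B_t and multiply the f'' term by 1/2:
  drift     = (1/2) * (36*x^2/5) evaluated at B_t = 18*B_t^2/5
  diffusion = (12*x^3/5) evaluated at B_t = 12*B_t^3/5
Therefore d(3*B_t^4/5) = (18*B_t^2/5) dt + (12*B_t^3/5) dB_t.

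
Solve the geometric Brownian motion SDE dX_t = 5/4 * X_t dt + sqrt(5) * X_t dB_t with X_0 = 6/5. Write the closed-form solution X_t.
X_t = 6/5 * exp((-5/4) * t + (sqrt(5)) * B_t)

For GBM dX = mu X dt + sigma X dB with X_0 = x_0, apply Itô to Y = log X: dY = (mu - sigma^2/2) dt + sigma dB, so Y_t = log(x_0) + (mu - sigma^2/2) t + sigma B_t and hence X_t = x_0 * exp((mu - sigma^2/2) t + sigma B_t).
With mu = 5/4, sigma = sqrt(5), x_0 = 6/5, this gives:
  X_t = 6/5 * exp((-5/4) * t + (sqrt(5)) * B_t).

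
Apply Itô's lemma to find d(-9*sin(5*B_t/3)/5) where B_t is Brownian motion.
d(-9*sin(5*B_t/3)/5) = (5*sin(5*B_t/3)/2) dt + (-3*cos(5*B_t/3)) dB_t

Itô's formula for f(B_t) gives d f(B_t) = f'(B_t) dB_t + (1/2) f''(B_t) dt. Compute derivatives of f(x) = -9*sin(5*x/3)/5:
  f'(x)  = -3*cos(5*x/3)
  f''(x) = 5*sin(5*x/3)
Substitute x = B_t and multiply the f'' term by 1/2:
  drift     = (1/2) * (5*sin(5*x/3)) evaluated at B_t = 5*sin(5*B_t/3)/2
  diffusion = (-3*cos(5*x/3)) evaluated at B_t = -3*cos(5*B_t/3)
Therefore d(-9*sin(5*B_t/3)/5) = (5*sin(5*B_t/3)/2) dt + (-3*cos(5*B_t/3)) dB_t.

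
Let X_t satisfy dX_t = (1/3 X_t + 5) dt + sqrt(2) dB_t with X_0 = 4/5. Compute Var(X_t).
Var(X_t) = 3*exp(2*t/3) - 3

The variance V(t) = Var(X_t) satisfies V'(t) = 2 a V(t) + c^2 with V(0) = 0 (drift coefficient is linear in X, diffusion is constant). With a = 1/3, c = sqrt(2), the solution is
  V(t) = (c^2 / (2 a)) * (exp(2 a t) - 1)
       = (sqrt(2)^2 / (2*(1/3))) * (exp((2/3) t) - 1)
       = 3*exp(2*t/3) - 3.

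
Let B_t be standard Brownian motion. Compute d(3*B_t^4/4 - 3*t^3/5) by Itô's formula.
d(3*B_t^4/4 - 3*t^3/5) = (9*B_t^2/2 - 9*t^2/5) dt + (3*B_t^3) dB_t

Itô's formula for f(t, x): d f(t, B_t) = (f_t + (1/2) f_xx) dt + f_x dB_t. Compute partials of f(t, x) = -3*t^3/5 + 3*x^4/4:
  f_t(t,x)  = -9*t^2/5
  f_x(t,x)  = 3*x^3
  f_xx(t,x) = 9*x^2
Assemble drift = f_t + (1/2) f_xx = -9*t^2/5 + 9*x^2/2 and diffusion = f_x = 3*x^3. Substituting x = B_t:
  d(3*B_t^4/4 - 3*t^3/5) = (9*B_t^2/2 - 9*t^2/5) dt + (3*B_t^3) dB_t.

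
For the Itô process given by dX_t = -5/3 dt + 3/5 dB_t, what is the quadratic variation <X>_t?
<X>_t = 9*t/25

For an Itô process dX_t = a(t) dt + b(t) dB_t, the quadratic variation is <X>_t = int_0^t b(s)^2 ds (the drift term does not contribute). Here b(s) = 3/5, so
  b(s)^2 = 9/25.
Integrating from 0 to t:
  <X>_t = int_0^t (9/25) ds = 9*t/25.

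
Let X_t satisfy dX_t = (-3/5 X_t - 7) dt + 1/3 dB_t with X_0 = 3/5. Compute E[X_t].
E[X_t] = -35/3 + 184*exp(-3*t/5)/15

Taking expectations and using E[dB_t] = 0, the mean m(t) = E[X_t] satisfies the ODE m'(t) = a m(t) + b with m(0) = x_0. With a = -3/5, b = -7, x_0 = 3/5, the solution is
  m(t) = x_0 * exp(a t) + (b/a) * (exp(a t) - 1)
       = (3/5) * exp((-3/5) t) + ((-7)/(-3/5)) * (exp((-3/5) t) - 1)
       = -35/3 + 184*exp(-3*t/5)/15.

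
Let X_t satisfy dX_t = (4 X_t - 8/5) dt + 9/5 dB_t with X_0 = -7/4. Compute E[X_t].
E[X_t] = 2/5 - 43*exp(4*t)/20

Taking expectations and using E[dB_t] = 0, the mean m(t) = E[X_t] satisfies the ODE m'(t) = a m(t) + b with m(0) = x_0. With a = 4, b = -8/5, x_0 = -7/4, the solution is
  m(t) = x_0 * exp(a t) + (b/a) * (exp(a t) - 1)
       = (-7/4) * exp(4 t) + ((-8/5)/4) * (exp(4 t) - 1)
       = 2/5 - 43*exp(4*t)/20.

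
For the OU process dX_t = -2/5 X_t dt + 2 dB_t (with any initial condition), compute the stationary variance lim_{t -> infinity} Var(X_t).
lim Var(X_t) = 5

The OU SDE dX = -theta X dt + sigma dB admits the integrating factor exp(theta t): d(exp(theta t) X_t) = sigma exp(theta t) dB_t. Integrating from 0 to t gives X_t = x_0 * exp(-theta t) + sigma * int_0^t exp(-theta (t-s)) dB_s for any initial x_0. The Itô integral has variance (by the Itô isometry) sigma^2 * int_0^t exp(-2 theta (t - s)) ds = sigma^2 * (1 - exp(-2 theta t)) / (2 theta), independent of x_0.
With theta = 2/5, sigma = 2:
  Var(X_t) = (2)^2 * (1 - exp(-2*2/5 t)) / (2 * 2/5) = 5 - 5*exp(-4*t/5).
As t -> infinity, exp(-2*2/5 t) -> 0, so the stationary variance is sigma^2 / (2 theta) = 5.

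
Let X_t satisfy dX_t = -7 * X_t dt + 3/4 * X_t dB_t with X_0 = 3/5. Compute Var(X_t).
Var(X_t) = (9*exp(9*t/16) - 9)*exp(-14*t)/25

For GBM dX = mu X dt + sigma X dB with X_0 = x_0, apply Itô to Y = log X: dY = (mu - sigma^2/2) dt + sigma dB, so Y_t = log(x_0) + (mu - sigma^2/2) t + sigma B_t and hence X_t = x_0 * exp((mu - sigma^2/2) t + sigma B_t).
With mu = -7, sigma = 3/4, x_0 = 3/5, this gives:
  X_t = 3/5 * exp((-233/32) * t + (3/4) * B_t).
Since sigma*B_t ~ Normal(0, sigma^2 t), E[exp(sigma*B_t)] = exp(sigma^2 t / 2); so E[X_t] = x_0 * exp((mu - sigma^2/2) t) * exp(sigma^2 t / 2) = x_0 * exp(mu t) = 3*exp(-7*t)/5.
Var(X_t) = E[X_t^2] - (E[X_t])^2 = x_0^2 * exp(2 mu t) * (exp(sigma^2 t) - 1) = (9*exp(9*t/16) - 9)*exp(-14*t)/25.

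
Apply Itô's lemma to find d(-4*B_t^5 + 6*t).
d(-4*B_t^5 + 6*t) = (6 - 40*B_t^3) dt + (-20*B_t^4) dB_t

Itô's formula for f(t, x): d f(t, B_t) = (f_t + (1/2) f_xx) dt + f_x dB_t. Compute partials of f(t, x) = 6*t - 4*x^5:
  f_t(t,x)  = 6
  f_x(t,x)  = -20*x^4
  f_xx(t,x) = -80*x^3
Assemble drift = f_t + (1/2) f_xx = 6 - 40*x^3 and diffusion = f_x = -20*x^4. Substituting x = B_t:
  d(-4*B_t^5 + 6*t) = (6 - 40*B_t^3) dt + (-20*B_t^4) dB_t.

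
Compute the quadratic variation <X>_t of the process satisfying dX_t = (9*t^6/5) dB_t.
<X>_t = 81*t^13/325

For an Itô process dX_t = a(t) dt + b(t) dB_t, the quadratic variation is <X>_t = int_0^t b(s)^2 ds (the drift term does not contribute). Here b(s) = 9*s^6/5, so
  b(s)^2 = 81*s^12/25.
Integrating from 0 to t:
  <X>_t = int_0^t (81*s^12/25) ds = 81*t^13/325.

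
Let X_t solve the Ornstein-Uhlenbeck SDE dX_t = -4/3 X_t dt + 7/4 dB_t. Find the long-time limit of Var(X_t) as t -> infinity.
lim Var(X_t) = 147/128

The OU SDE dX = -theta X dt + sigma dB admits the integrating factor exp(theta t): d(exp(theta t) X_t) = sigma exp(theta t) dB_t. Integrating from 0 to t gives X_t = x_0 * exp(-theta t) + sigma * int_0^t exp(-theta (t-s)) dB_s for any initial x_0. The Itô integral has variance (by the Itô isometry) sigma^2 * int_0^t exp(-2 theta (t - s)) ds = sigma^2 * (1 - exp(-2 theta t)) / (2 theta), independent of x_0.
With theta = 4/3, sigma = 7/4:
  Var(X_t) = (7/4)^2 * (1 - exp(-2*4/3 t)) / (2 * 4/3) = 147/128 - 147*exp(-8*t/3)/128.
As t -> infinity, exp(-2*4/3 t) -> 0, so the stationary variance is sigma^2 / (2 theta) = 147/128.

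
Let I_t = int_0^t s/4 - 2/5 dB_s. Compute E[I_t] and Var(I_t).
E[I_t] = 0; Var(I_t) = t*(25*t^2 - 120*t + 192)/1200

The Itô integral of a deterministic integrand f(s) has mean 0 because each increment f(s) * (B_{s+ds} - B_s) has mean 0. By the Itô isometry:
  Var( int_0^t f(s) dB_s ) = E[ (int_0^t f(s) dB_s)^2 ] = int_0^t f(s)^2 ds.
Here f(s) = s/4 - 2/5, so f(s)^2 = (5*s - 8)^2/400. Integrate:
  int_0^t ((5*s - 8)^2/400) ds = t*(25*t^2 - 120*t + 192)/1200.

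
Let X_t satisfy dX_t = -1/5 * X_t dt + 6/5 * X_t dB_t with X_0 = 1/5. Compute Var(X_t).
Var(X_t) = (exp(36*t/25) - 1)*exp(-2*t/5)/25

For GBM dX = mu X dt + sigma X dB with X_0 = x_0, apply Itô to Y = log X: dY = (mu - sigma^2/2) dt + sigma dB, so Y_t = log(x_0) + (mu - sigma^2/2) t + sigma B_t and hence X_t = x_0 * exp((mu - sigma^2/2) t + sigma B_t).
With mu = -1/5, sigma = 6/5, x_0 = 1/5, this gives:
  X_t = 1/5 * exp((-23/25) * t + (6/5) * B_t).
Since sigma*B_t ~ Normal(0, sigma^2 t), E[exp(sigma*B_t)] = exp(sigma^2 t / 2); so E[X_t] = x_0 * exp((mu - sigma^2/2) t) * exp(sigma^2 t / 2) = x_0 * exp(mu t) = exp(-t/5)/5.
Var(X_t) = E[X_t^2] - (E[X_t])^2 = x_0^2 * exp(2 mu t) * (exp(sigma^2 t) - 1) = (exp(36*t/25) - 1)*exp(-2*t/5)/25.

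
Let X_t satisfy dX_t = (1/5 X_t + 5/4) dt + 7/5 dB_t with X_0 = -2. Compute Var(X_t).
Var(X_t) = 49*exp(2*t/5)/10 - 49/10

The variance V(t) = Var(X_t) satisfies V'(t) = 2 a V(t) + c^2 with V(0) = 0 (drift coefficient is linear in X, diffusion is constant). With a = 1/5, c = 7/5, the solution is
  V(t) = (c^2 / (2 a)) * (exp(2 a t) - 1)
       = ((7/5)^2 / (2*(1/5))) * (exp((2/5) t) - 1)
       = 49*exp(2*t/5)/10 - 49/10.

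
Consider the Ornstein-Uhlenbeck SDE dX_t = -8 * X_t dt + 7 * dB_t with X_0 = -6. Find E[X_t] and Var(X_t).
E[X_t] = -6*exp(-8*t); Var(X_t) = 49/16 - 49*exp(-16*t)/16

The OU SDE dX = -theta X dt + sigma dB admits the integrating factor exp(theta t): d(exp(theta t) X_t) = sigma exp(theta t) dB_t. Integrating from 0 to t:
  X_t = x_0 * exp(-theta t) + sigma * int_0^t exp(-theta (t-s)) dB_s.
The Itô integral has mean 0 and (by the Itô isometry) variance sigma^2 * int_0^t exp(-2 theta (t - s)) ds = sigma^2 * (1 - exp(-2 theta t)) / (2 theta).
With theta = 8, sigma = 7, x_0 = -6:
  E[X_t] = -6 * exp(-8 t) = -6*exp(-8*t)
  Var(X_t) = (7)^2 * (1 - exp(-2*8 t)) / (2 * 8) = 49/16 - 49*exp(-16*t)/16.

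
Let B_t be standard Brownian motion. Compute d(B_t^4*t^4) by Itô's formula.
d(B_t^4*t^4) = (B_t^2*t^3*(4*B_t^2 + 6*t)) dt + (4*B_t^3*t^4) dB_t

Itô's formula for f(t, x): d f(t, B_t) = (f_t + (1/2) f_xx) dt + f_x dB_t. Compute partials of f(t, x) = t^4*x^4:
  f_t(t,x)  = 4*t^3*x^4
  f_x(t,x)  = 4*t^4*x^3
  f_xx(t,x) = 12*t^4*x^2
Assemble drift = f_t + (1/2) f_xx = t^3*x^2*(6*t + 4*x^2) and diffusion = f_x = 4*t^4*x^3. Substituting x = B_t:
  d(B_t^4*t^4) = (B_t^2*t^3*(4*B_t^2 + 6*t)) dt + (4*B_t^3*t^4) dB_t.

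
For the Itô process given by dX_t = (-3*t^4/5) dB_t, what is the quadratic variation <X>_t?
<X>_t = t^9/25

For an Itô process dX_t = a(t) dt + b(t) dB_t, the quadratic variation is <X>_t = int_0^t b(s)^2 ds (the drift term does not contribute). Here b(s) = -3*s^4/5, so
  b(s)^2 = 9*s^8/25.
Integrating from 0 to t:
  <X>_t = int_0^t (9*s^8/25) ds = t^9/25.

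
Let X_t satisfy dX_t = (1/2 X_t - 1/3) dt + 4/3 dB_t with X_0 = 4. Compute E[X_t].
E[X_t] = 10*exp(t/2)/3 + 2/3

Taking expectations and using E[dB_t] = 0, the mean m(t) = E[X_t] satisfies the ODE m'(t) = a m(t) + b with m(0) = x_0. With a = 1/2, b = -1/3, x_0 = 4, the solution is
  m(t) = x_0 * exp(a t) + (b/a) * (exp(a t) - 1)
       = 4 * exp((1/2) t) + ((-1/3)/(1/2)) * (exp((1/2) t) - 1)
       = 10*exp(t/2)/3 + 2/3.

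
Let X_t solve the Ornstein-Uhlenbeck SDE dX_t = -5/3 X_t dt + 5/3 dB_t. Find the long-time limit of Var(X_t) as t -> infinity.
lim Var(X_t) = 5/6

The OU SDE dX = -theta X dt + sigma dB admits the integrating factor exp(theta t): d(exp(theta t) X_t) = sigma exp(theta t) dB_t. Integrating from 0 to t gives X_t = x_0 * exp(-theta t) + sigma * int_0^t exp(-theta (t-s)) dB_s for any initial x_0. The Itô integral has variance (by the Itô isometry) sigma^2 * int_0^t exp(-2 theta (t - s)) ds = sigma^2 * (1 - exp(-2 theta t)) / (2 theta), independent of x_0.
With theta = 5/3, sigma = 5/3:
  Var(X_t) = (5/3)^2 * (1 - exp(-2*5/3 t)) / (2 * 5/3) = 5/6 - 5*exp(-10*t/3)/6.
As t -> infinity, exp(-2*5/3 t) -> 0, so the stationary variance is sigma^2 / (2 theta) = 5/6.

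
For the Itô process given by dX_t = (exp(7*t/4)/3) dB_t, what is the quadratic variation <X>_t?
<X>_t = 2*exp(7*t/2)/63 - 2/63

For an Itô process dX_t = a(t) dt + b(t) dB_t, the quadratic variation is <X>_t = int_0^t b(s)^2 ds (the drift term does not contribute). Here b(s) = exp(7*s/4)/3, so
  b(s)^2 = exp(7*s/2)/9.
Integrating from 0 to t:
  <X>_t = int_0^t (exp(7*s/2)/9) ds = 2*exp(7*t/2)/63 - 2/63.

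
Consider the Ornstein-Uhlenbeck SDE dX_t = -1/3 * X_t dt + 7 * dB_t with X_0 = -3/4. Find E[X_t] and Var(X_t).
E[X_t] = -3*exp(-t/3)/4; Var(X_t) = 147/2 - 147*exp(-2*t/3)/2

The OU SDE dX = -theta X dt + sigma dB admits the integrating factor exp(theta t): d(exp(theta t) X_t) = sigma exp(theta t) dB_t. Integrating from 0 to t:
  X_t = x_0 * exp(-theta t) + sigma * int_0^t exp(-theta (t-s)) dB_s.
The Itô integral has mean 0 and (by the Itô isometry) variance sigma^2 * int_0^t exp(-2 theta (t - s)) ds = sigma^2 * (1 - exp(-2 theta t)) / (2 theta).
With theta = 1/3, sigma = 7, x_0 = -3/4:
  E[X_t] = -3/4 * exp(-1/3 t) = -3*exp(-t/3)/4
  Var(X_t) = (7)^2 * (1 - exp(-2*1/3 t)) / (2 * 1/3) = 147/2 - 147*exp(-2*t/3)/2.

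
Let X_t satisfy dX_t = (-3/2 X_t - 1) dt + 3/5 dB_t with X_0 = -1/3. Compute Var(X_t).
Var(X_t) = 3/25 - 3*exp(-3*t)/25

The variance V(t) = Var(X_t) satisfies V'(t) = 2 a V(t) + c^2 with V(0) = 0 (drift coefficient is linear in X, diffusion is constant). With a = -3/2, c = 3/5, the solution is
  V(t) = (c^2 / (2 a)) * (exp(2 a t) - 1)
       = ((3/5)^2 / (2*(-3/2))) * (exp((-3) t) - 1)
       = 3/25 - 3*exp(-3*t)/25.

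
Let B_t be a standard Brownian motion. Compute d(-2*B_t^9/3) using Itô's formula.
d(-2*B_t^9/3) = (-24*B_t^7) dt + (-6*B_t^8) dB_t

Itô's formula for f(B_t) gives d f(B_t) = f'(B_t) dB_t + (1/2) f''(B_t) dt. Compute derivatives of f(x) = -2*x^9/3:
  f'(x)  = -6*x^8
  f''(x) = -48*x^7
Substitute x = B_t and multiply the f'' term by 1/2:
  drift     = (1/2) * (-48*x^7) evaluated at B_t = -24*B_t^7
  diffusion = (-6*x^8) evaluated at B_t = -6*B_t^8
Therefore d(-2*B_t^9/3) = (-24*B_t^7) dt + (-6*B_t^8) dB_t.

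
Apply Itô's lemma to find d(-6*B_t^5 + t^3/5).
d(-6*B_t^5 + t^3/5) = (-60*B_t^3 + 3*t^2/5) dt + (-30*B_t^4) dB_t

Itô's formula for f(t, x): d f(t, B_t) = (f_t + (1/2) f_xx) dt + f_x dB_t. Compute partials of f(t, x) = t^3/5 - 6*x^5:
  f_t(t,x)  = 3*t^2/5
  f_x(t,x)  = -30*x^4
  f_xx(t,x) = -120*x^3
Assemble drift = f_t + (1/2) f_xx = 3*t^2/5 - 60*x^3 and diffusion = f_x = -30*x^4. Substituting x = B_t:
  d(-6*B_t^5 + t^3/5) = (-60*B_t^3 + 3*t^2/5) dt + (-30*B_t^4) dB_t.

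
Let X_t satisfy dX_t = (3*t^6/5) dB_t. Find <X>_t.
<X>_t = 9*t^13/325

For an Itô process dX_t = a(t) dt + b(t) dB_t, the quadratic variation is <X>_t = int_0^t b(s)^2 ds (the drift term does not contribute). Here b(s) = 3*s^6/5, so
  b(s)^2 = 9*s^12/25.
Integrating from 0 to t:
  <X>_t = int_0^t (9*s^12/25) ds = 9*t^13/325.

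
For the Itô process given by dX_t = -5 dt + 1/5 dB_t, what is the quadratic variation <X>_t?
<X>_t = t/25

For an Itô process dX_t = a(t) dt + b(t) dB_t, the quadratic variation is <X>_t = int_0^t b(s)^2 ds (the drift term does not contribute). Here b(s) = 1/5, so
  b(s)^2 = 1/25.
Integrating from 0 to t:
  <X>_t = int_0^t (1/25) ds = t/25.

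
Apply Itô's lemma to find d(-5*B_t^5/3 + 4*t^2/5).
d(-5*B_t^5/3 + 4*t^2/5) = (-50*B_t^3/3 + 8*t/5) dt + (-25*B_t^4/3) dB_t

Itô's formula for f(t, x): d f(t, B_t) = (f_t + (1/2) f_xx) dt + f_x dB_t. Compute partials of f(t, x) = 4*t^2/5 - 5*x^5/3:
  f_t(t,x)  = 8*t/5
  f_x(t,x)  = -25*x^4/3
  f_xx(t,x) = -100*x^3/3
Assemble drift = f_t + (1/2) f_xx = 8*t/5 - 50*x^3/3 and diffusion = f_x = -25*x^4/3. Substituting x = B_t:
  d(-5*B_t^5/3 + 4*t^2/5) = (-50*B_t^3/3 + 8*t/5) dt + (-25*B_t^4/3) dB_t.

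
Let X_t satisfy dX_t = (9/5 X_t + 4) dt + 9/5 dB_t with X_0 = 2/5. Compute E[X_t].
E[X_t] = 118*exp(9*t/5)/45 - 20/9

Taking expectations and using E[dB_t] = 0, the mean m(t) = E[X_t] satisfies the ODE m'(t) = a m(t) + b with m(0) = x_0. With a = 9/5, b = 4, x_0 = 2/5, the solution is
  m(t) = x_0 * exp(a t) + (b/a) * (exp(a t) - 1)
       = (2/5) * exp((9/5) t) + (4/(9/5)) * (exp((9/5) t) - 1)
       = 118*exp(9*t/5)/45 - 20/9.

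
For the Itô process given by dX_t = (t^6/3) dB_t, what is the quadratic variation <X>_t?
<X>_t = t^13/117

For an Itô process dX_t = a(t) dt + b(t) dB_t, the quadratic variation is <X>_t = int_0^t b(s)^2 ds (the drift term does not contribute). Here b(s) = s^6/3, so
  b(s)^2 = s^12/9.
Integrating from 0 to t:
  <X>_t = int_0^t (s^12/9) ds = t^13/117.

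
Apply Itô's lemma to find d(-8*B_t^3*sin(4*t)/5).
d(-8*B_t^3*sin(4*t)/5) = (8*B_t*(-4*B_t^2*cos(4*t) - 3*sin(4*t))/5) dt + (-24*B_t^2*sin(4*t)/5) dB_t

Itô's formula for f(t, x): d f(t, B_t) = (f_t + (1/2) f_xx) dt + f_x dB_t. Compute partials of f(t, x) = -8*x^3*sin(4*t)/5:
  f_t(t,x)  = -32*x^3*cos(4*t)/5
  f_x(t,x)  = -24*x^2*sin(4*t)/5
  f_xx(t,x) = -48*x*sin(4*t)/5
Assemble drift = f_t + (1/2) f_xx = 8*x*(-4*x^2*cos(4*t) - 3*sin(4*t))/5 and diffusion = f_x = -24*x^2*sin(4*t)/5. Substituting x = B_t:
  d(-8*B_t^3*sin(4*t)/5) = (8*B_t*(-4*B_t^2*cos(4*t) - 3*sin(4*t))/5) dt + (-24*B_t^2*sin(4*t)/5) dB_t.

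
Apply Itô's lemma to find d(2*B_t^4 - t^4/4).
d(2*B_t^4 - t^4/4) = (12*B_t^2 - t^3) dt + (8*B_t^3) dB_t

Itô's formula for f(t, x): d f(t, B_t) = (f_t + (1/2) f_xx) dt + f_x dB_t. Compute partials of f(t, x) = -t^4/4 + 2*x^4:
  f_t(t,x)  = -t^3
  f_x(t,x)  = 8*x^3
  f_xx(t,x) = 24*x^2
Assemble drift = f_t + (1/2) f_xx = -t^3 + 12*x^2 and diffusion = f_x = 8*x^3. Substituting x = B_t:
  d(2*B_t^4 - t^4/4) = (12*B_t^2 - t^3) dt + (8*B_t^3) dB_t.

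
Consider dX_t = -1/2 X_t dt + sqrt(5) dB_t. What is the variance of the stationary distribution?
lim Var(X_t) = 5

The OU SDE dX = -theta X dt + sigma dB admits the integrating factor exp(theta t): d(exp(theta t) X_t) = sigma exp(theta t) dB_t. Integrating from 0 to t gives X_t = x_0 * exp(-theta t) + sigma * int_0^t exp(-theta (t-s)) dB_s for any initial x_0. The Itô integral has variance (by the Itô isometry) sigma^2 * int_0^t exp(-2 theta (t - s)) ds = sigma^2 * (1 - exp(-2 theta t)) / (2 theta), independent of x_0.
With theta = 1/2, sigma = sqrt(5):
  Var(X_t) = (sqrt(5))^2 * (1 - exp(-2*1/2 t)) / (2 * 1/2) = 5 - 5*exp(-t).
As t -> infinity, exp(-2*1/2 t) -> 0, so the stationary variance is sigma^2 / (2 theta) = 5.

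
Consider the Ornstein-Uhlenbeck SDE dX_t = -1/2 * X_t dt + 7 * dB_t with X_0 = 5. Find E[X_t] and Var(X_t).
E[X_t] = 5*exp(-t/2); Var(X_t) = 49 - 49*exp(-t)

The OU SDE dX = -theta X dt + sigma dB admits the integrating factor exp(theta t): d(exp(theta t) X_t) = sigma exp(theta t) dB_t. Integrating from 0 to t:
  X_t = x_0 * exp(-theta t) + sigma * int_0^t exp(-theta (t-s)) dB_s.
The Itô integral has mean 0 and (by the Itô isometry) variance sigma^2 * int_0^t exp(-2 theta (t - s)) ds = sigma^2 * (1 - exp(-2 theta t)) / (2 theta).
With theta = 1/2, sigma = 7, x_0 = 5:
  E[X_t] = 5 * exp(-1/2 t) = 5*exp(-t/2)
  Var(X_t) = (7)^2 * (1 - exp(-2*1/2 t)) / (2 * 1/2) = 49 - 49*exp(-t).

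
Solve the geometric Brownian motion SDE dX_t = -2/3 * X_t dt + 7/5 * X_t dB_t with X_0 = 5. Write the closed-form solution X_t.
X_t = 5 * exp((-247/150) * t + (7/5) * B_t)

For GBM dX = mu X dt + sigma X dB with X_0 = x_0, apply Itô to Y = log X: dY = (mu - sigma^2/2) dt + sigma dB, so Y_t = log(x_0) + (mu - sigma^2/2) t + sigma B_t and hence X_t = x_0 * exp((mu - sigma^2/2) t + sigma B_t).
With mu = -2/3, sigma = 7/5, x_0 = 5, this gives:
  X_t = 5 * exp((-247/150) * t + (7/5) * B_t).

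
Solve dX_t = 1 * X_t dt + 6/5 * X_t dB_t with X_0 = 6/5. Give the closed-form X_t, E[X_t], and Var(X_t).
X_t = 6/5 * exp((7/25) t + (6/5) B_t); E[X_t] = 6*exp(t)/5; Var(X_t) = 36*(exp(36*t/25) - 1)*exp(2*t)/25

For GBM dX = mu X dt + sigma X dB with X_0 = x_0, apply Itô to Y = log X: dY = (mu - sigma^2/2) dt + sigma dB, so Y_t = log(x_0) + (mu - sigma^2/2) t + sigma B_t and hence X_t = x_0 * exp((mu - sigma^2/2) t + sigma B_t).
With mu = 1, sigma = 6/5, x_0 = 6/5, this gives:
  X_t = 6/5 * exp((7/25) * t + (6/5) * B_t).
Since sigma*B_t ~ Normal(0, sigma^2 t), E[exp(sigma*B_t)] = exp(sigma^2 t / 2); so E[X_t] = x_0 * exp((mu - sigma^2/2) t) * exp(sigma^2 t / 2) = x_0 * exp(mu t) = 6*exp(t)/5.
Var(X_t) = E[X_t^2] - (E[X_t])^2 = x_0^2 * exp(2 mu t) * (exp(sigma^2 t) - 1) = 36*(exp(36*t/25) - 1)*exp(2*t)/25.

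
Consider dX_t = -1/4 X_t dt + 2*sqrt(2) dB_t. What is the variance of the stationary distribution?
lim Var(X_t) = 16

The OU SDE dX = -theta X dt + sigma dB admits the integrating factor exp(theta t): d(exp(theta t) X_t) = sigma exp(theta t) dB_t. Integrating from 0 to t gives X_t = x_0 * exp(-theta t) + sigma * int_0^t exp(-theta (t-s)) dB_s for any initial x_0. The Itô integral has variance (by the Itô isometry) sigma^2 * int_0^t exp(-2 theta (t - s)) ds = sigma^2 * (1 - exp(-2 theta t)) / (2 theta), independent of x_0.
With theta = 1/4, sigma = 2*sqrt(2):
  Var(X_t) = (2*sqrt(2))^2 * (1 - exp(-2*1/4 t)) / (2 * 1/4) = 16 - 16*exp(-t/2).
As t -> infinity, exp(-2*1/4 t) -> 0, so the stationary variance is sigma^2 / (2 theta) = 16.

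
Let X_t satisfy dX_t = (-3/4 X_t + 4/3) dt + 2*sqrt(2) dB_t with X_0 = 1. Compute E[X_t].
E[X_t] = 16/9 - 7*exp(-3*t/4)/9

Taking expectations and using E[dB_t] = 0, the mean m(t) = E[X_t] satisfies the ODE m'(t) = a m(t) + b with m(0) = x_0. With a = -3/4, b = 4/3, x_0 = 1, the solution is
  m(t) = x_0 * exp(a t) + (b/a) * (exp(a t) - 1)
       = 1 * exp((-3/4) t) + ((4/3)/(-3/4)) * (exp((-3/4) t) - 1)
       = 16/9 - 7*exp(-3*t/4)/9.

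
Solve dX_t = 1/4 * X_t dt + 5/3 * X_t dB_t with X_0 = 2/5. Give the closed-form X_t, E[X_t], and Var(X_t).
X_t = 2/5 * exp((-41/36) t + (5/3) B_t); E[X_t] = 2*exp(t/4)/5; Var(X_t) = 4*(exp(25*t/9) - 1)*exp(t/2)/25

For GBM dX = mu X dt + sigma X dB with X_0 = x_0, apply Itô to Y = log X: dY = (mu - sigma^2/2) dt + sigma dB, so Y_t = log(x_0) + (mu - sigma^2/2) t + sigma B_t and hence X_t = x_0 * exp((mu - sigma^2/2) t + sigma B_t).
With mu = 1/4, sigma = 5/3, x_0 = 2/5, this gives:
  X_t = 2/5 * exp((-41/36) * t + (5/3) * B_t).
Since sigma*B_t ~ Normal(0, sigma^2 t), E[exp(sigma*B_t)] = exp(sigma^2 t / 2); so E[X_t] = x_0 * exp((mu - sigma^2/2) t) * exp(sigma^2 t / 2) = x_0 * exp(mu t) = 2*exp(t/4)/5.
Var(X_t) = E[X_t^2] - (E[X_t])^2 = x_0^2 * exp(2 mu t) * (exp(sigma^2 t) - 1) = 4*(exp(25*t/9) - 1)*exp(t/2)/25.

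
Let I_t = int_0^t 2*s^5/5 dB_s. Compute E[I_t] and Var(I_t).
E[I_t] = 0; Var(I_t) = 4*t^11/275

The Itô integral of a deterministic integrand f(s) has mean 0 because each increment f(s) * (B_{s+ds} - B_s) has mean 0. By the Itô isometry:
  Var( int_0^t f(s) dB_s ) = E[ (int_0^t f(s) dB_s)^2 ] = int_0^t f(s)^2 ds.
Here f(s) = 2*s^5/5, so f(s)^2 = 4*s^10/25. Integrate:
  int_0^t (4*s^10/25) ds = 4*t^11/275.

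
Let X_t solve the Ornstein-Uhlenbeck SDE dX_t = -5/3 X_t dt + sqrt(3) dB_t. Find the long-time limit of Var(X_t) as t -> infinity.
lim Var(X_t) = 9/10

The OU SDE dX = -theta X dt + sigma dB admits the integrating factor exp(theta t): d(exp(theta t) X_t) = sigma exp(theta t) dB_t. Integrating from 0 to t gives X_t = x_0 * exp(-theta t) + sigma * int_0^t exp(-theta (t-s)) dB_s for any initial x_0. The Itô integral has variance (by the Itô isometry) sigma^2 * int_0^t exp(-2 theta (t - s)) ds = sigma^2 * (1 - exp(-2 theta t)) / (2 theta), independent of x_0.
With theta = 5/3, sigma = sqrt(3):
  Var(X_t) = (sqrt(3))^2 * (1 - exp(-2*5/3 t)) / (2 * 5/3) = 9/10 - 9*exp(-10*t/3)/10.
As t -> infinity, exp(-2*5/3 t) -> 0, so the stationary variance is sigma^2 / (2 theta) = 9/10.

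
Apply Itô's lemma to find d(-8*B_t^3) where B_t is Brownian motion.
d(-8*B_t^3) = (-24*B_t) dt + (-24*B_t^2) dB_t

Itô's formula for f(B_t) gives d f(B_t) = f'(B_t) dB_t + (1/2) f''(B_t) dt. Compute derivatives of f(x) = -8*x^3:
  f'(x)  = -24*x^2
  f''(x) = -48*x
Substitute x = B_t and multiply the f'' term by 1/2:
  drift     = (1/2) * (-48*x) evaluated at B_t = -24*B_t
  diffusion = (-24*x^2) evaluated at B_t = -24*B_t^2
Therefore d(-8*B_t^3) = (-24*B_t) dt + (-24*B_t^2) dB_t.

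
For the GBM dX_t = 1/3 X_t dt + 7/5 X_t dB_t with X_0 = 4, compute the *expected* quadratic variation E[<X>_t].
E[<X>_t] = 2352*exp(197*t/75)/197 - 2352/197

<X>_t = int_0^t ((7/5) * X_s)^2 ds. Taking expectation inside the integral: E[<X>_t] = (7/5)^2 * int_0^t E[X_s^2] ds. For GBM, E[X_s^2] = x_0^2 * exp((2 mu + sigma^2) s). Integrating:
  E[<X>_t] = (7/5)^2 * 4^2 * (exp((2*(1/3) + (7/5)^2) t) - 1) / (2*(1/3) + (7/5)^2)
           = (7/5)^2 * 4^2 * (exp((197/75) t) - 1) / (197/75) = 2352*exp(197*t/75)/197 - 2352/197.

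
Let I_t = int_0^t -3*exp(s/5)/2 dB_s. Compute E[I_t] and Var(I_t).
E[I_t] = 0; Var(I_t) = 45*exp(2*t/5)/8 - 45/8

The Itô integral of a deterministic integrand f(s) has mean 0 because each increment f(s) * (B_{s+ds} - B_s) has mean 0. By the Itô isometry:
  Var( int_0^t f(s) dB_s ) = E[ (int_0^t f(s) dB_s)^2 ] = int_0^t f(s)^2 ds.
Here f(s) = -3*exp(s/5)/2, so f(s)^2 = 9*exp(2*s/5)/4. Integrate:
  int_0^t (9*exp(2*s/5)/4) ds = 45*exp(2*t/5)/8 - 45/8.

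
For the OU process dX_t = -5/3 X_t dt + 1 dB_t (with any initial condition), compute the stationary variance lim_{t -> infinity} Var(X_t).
lim Var(X_t) = 3/10

The OU SDE dX = -theta X dt + sigma dB admits the integrating factor exp(theta t): d(exp(theta t) X_t) = sigma exp(theta t) dB_t. Integrating from 0 to t gives X_t = x_0 * exp(-theta t) + sigma * int_0^t exp(-theta (t-s)) dB_s for any initial x_0. The Itô integral has variance (by the Itô isometry) sigma^2 * int_0^t exp(-2 theta (t - s)) ds = sigma^2 * (1 - exp(-2 theta t)) / (2 theta), independent of x_0.
With theta = 5/3, sigma = 1:
  Var(X_t) = (1)^2 * (1 - exp(-2*5/3 t)) / (2 * 5/3) = 3/10 - 3*exp(-10*t/3)/10.
As t -> infinity, exp(-2*5/3 t) -> 0, so the stationary variance is sigma^2 / (2 theta) = 3/10.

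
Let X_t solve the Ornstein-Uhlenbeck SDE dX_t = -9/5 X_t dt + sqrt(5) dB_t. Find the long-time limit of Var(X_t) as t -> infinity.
lim Var(X_t) = 25/18

The OU SDE dX = -theta X dt + sigma dB admits the integrating factor exp(theta t): d(exp(theta t) X_t) = sigma exp(theta t) dB_t. Integrating from 0 to t gives X_t = x_0 * exp(-theta t) + sigma * int_0^t exp(-theta (t-s)) dB_s for any initial x_0. The Itô integral has variance (by the Itô isometry) sigma^2 * int_0^t exp(-2 theta (t - s)) ds = sigma^2 * (1 - exp(-2 theta t)) / (2 theta), independent of x_0.
With theta = 9/5, sigma = sqrt(5):
  Var(X_t) = (sqrt(5))^2 * (1 - exp(-2*9/5 t)) / (2 * 9/5) = 25/18 - 25*exp(-18*t/5)/18.
As t -> infinity, exp(-2*9/5 t) -> 0, so the stationary variance is sigma^2 / (2 theta) = 25/18.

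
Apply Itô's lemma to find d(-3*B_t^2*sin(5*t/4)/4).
d(-3*B_t^2*sin(5*t/4)/4) = (-15*B_t^2*cos(5*t/4)/16 - 3*sin(5*t/4)/4) dt + (-3*B_t*sin(5*t/4)/2) dB_t

Itô's formula for f(t, x): d f(t, B_t) = (f_t + (1/2) f_xx) dt + f_x dB_t. Compute partials of f(t, x) = -3*x^2*sin(5*t/4)/4:
  f_t(t,x)  = -15*x^2*cos(5*t/4)/16
  f_x(t,x)  = -3*x*sin(5*t/4)/2
  f_xx(t,x) = -3*sin(5*t/4)/2
Assemble drift = f_t + (1/2) f_xx = -15*x^2*cos(5*t/4)/16 - 3*sin(5*t/4)/4 and diffusion = f_x = -3*x*sin(5*t/4)/2. Substituting x = B_t:
  d(-3*B_t^2*sin(5*t/4)/4) = (-15*B_t^2*cos(5*t/4)/16 - 3*sin(5*t/4)/4) dt + (-3*B_t*sin(5*t/4)/2) dB_t.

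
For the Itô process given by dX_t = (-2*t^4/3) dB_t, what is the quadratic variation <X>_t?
<X>_t = 4*t^9/81

For an Itô process dX_t = a(t) dt + b(t) dB_t, the quadratic variation is <X>_t = int_0^t b(s)^2 ds (the drift term does not contribute). Here b(s) = -2*s^4/3, so
  b(s)^2 = 4*s^8/9.
Integrating from 0 to t:
  <X>_t = int_0^t (4*s^8/9) ds = 4*t^9/81.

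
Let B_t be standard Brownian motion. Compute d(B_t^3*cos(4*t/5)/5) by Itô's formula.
d(B_t^3*cos(4*t/5)/5) = (B_t*(-4*B_t^2*sin(4*t/5) + 15*cos(4*t/5))/25) dt + (3*B_t^2*cos(4*t/5)/5) dB_t

Itô's formula for f(t, x): d f(t, B_t) = (f_t + (1/2) f_xx) dt + f_x dB_t. Compute partials of f(t, x) = x^3*cos(4*t/5)/5:
  f_t(t,x)  = -4*x^3*sin(4*t/5)/25
  f_x(t,x)  = 3*x^2*cos(4*t/5)/5
  f_xx(t,x) = 6*x*cos(4*t/5)/5
Assemble drift = f_t + (1/2) f_xx = x*(-4*x^2*sin(4*t/5) + 15*cos(4*t/5))/25 and diffusion = f_x = 3*x^2*cos(4*t/5)/5. Substituting x = B_t:
  d(B_t^3*cos(4*t/5)/5) = (B_t*(-4*B_t^2*sin(4*t/5) + 15*cos(4*t/5))/25) dt + (3*B_t^2*cos(4*t/5)/5) dB_t.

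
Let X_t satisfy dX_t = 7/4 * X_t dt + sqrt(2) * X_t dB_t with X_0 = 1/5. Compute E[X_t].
E[X_t] = exp(7*t/4)/5

For GBM dX = mu X dt + sigma X dB with X_0 = x_0, apply Itô to Y = log X: dY = (mu - sigma^2/2) dt + sigma dB, so Y_t = log(x_0) + (mu - sigma^2/2) t + sigma B_t and hence X_t = x_0 * exp((mu - sigma^2/2) t + sigma B_t).
With mu = 7/4, sigma = sqrt(2), x_0 = 1/5, this gives:
  X_t = 1/5 * exp((3/4) * t + (sqrt(2)) * B_t).
Since sigma*B_t ~ Normal(0, sigma^2 t), E[exp(sigma*B_t)] = exp(sigma^2 t / 2); so E[X_t] = x_0 * exp((mu - sigma^2/2) t) * exp(sigma^2 t / 2) = x_0 * exp(mu t) = exp(7*t/4)/5.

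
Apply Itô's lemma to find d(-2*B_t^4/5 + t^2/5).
d(-2*B_t^4/5 + t^2/5) = (-12*B_t^2/5 + 2*t/5) dt + (-8*B_t^3/5) dB_t

Itô's formula for f(t, x): d f(t, B_t) = (f_t + (1/2) f_xx) dt + f_x dB_t. Compute partials of f(t, x) = t^2/5 - 2*x^4/5:
  f_t(t,x)  = 2*t/5
  f_x(t,x)  = -8*x^3/5
  f_xx(t,x) = -24*x^2/5
Assemble drift = f_t + (1/2) f_xx = 2*t/5 - 12*x^2/5 and diffusion = f_x = -8*x^3/5. Substituting x = B_t:
  d(-2*B_t^4/5 + t^2/5) = (-12*B_t^2/5 + 2*t/5) dt + (-8*B_t^3/5) dB_t.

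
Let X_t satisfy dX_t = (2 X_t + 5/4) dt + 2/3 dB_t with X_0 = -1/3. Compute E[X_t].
E[X_t] = 7*exp(2*t)/24 - 5/8

Taking expectations and using E[dB_t] = 0, the mean m(t) = E[X_t] satisfies the ODE m'(t) = a m(t) + b with m(0) = x_0. With a = 2, b = 5/4, x_0 = -1/3, the solution is
  m(t) = x_0 * exp(a t) + (b/a) * (exp(a t) - 1)
       = (-1/3) * exp(2 t) + ((5/4)/2) * (exp(2 t) - 1)
       = 7*exp(2*t)/24 - 5/8.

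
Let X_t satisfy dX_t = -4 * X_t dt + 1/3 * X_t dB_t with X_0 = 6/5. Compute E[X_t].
E[X_t] = 6*exp(-4*t)/5

For GBM dX = mu X dt + sigma X dB with X_0 = x_0, apply Itô to Y = log X: dY = (mu - sigma^2/2) dt + sigma dB, so Y_t = log(x_0) + (mu - sigma^2/2) t + sigma B_t and hence X_t = x_0 * exp((mu - sigma^2/2) t + sigma B_t).
With mu = -4, sigma = 1/3, x_0 = 6/5, this gives:
  X_t = 6/5 * exp((-73/18) * t + (1/3) * B_t).
Since sigma*B_t ~ Normal(0, sigma^2 t), E[exp(sigma*B_t)] = exp(sigma^2 t / 2); so E[X_t] = x_0 * exp((mu - sigma^2/2) t) * exp(sigma^2 t / 2) = x_0 * exp(mu t) = 6*exp(-4*t)/5.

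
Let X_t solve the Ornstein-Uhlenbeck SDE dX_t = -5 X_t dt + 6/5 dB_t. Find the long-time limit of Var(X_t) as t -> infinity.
lim Var(X_t) = 18/125

The OU SDE dX = -theta X dt + sigma dB admits the integrating factor exp(theta t): d(exp(theta t) X_t) = sigma exp(theta t) dB_t. Integrating from 0 to t gives X_t = x_0 * exp(-theta t) + sigma * int_0^t exp(-theta (t-s)) dB_s for any initial x_0. The Itô integral has variance (by the Itô isometry) sigma^2 * int_0^t exp(-2 theta (t - s)) ds = sigma^2 * (1 - exp(-2 theta t)) / (2 theta), independent of x_0.
With theta = 5, sigma = 6/5:
  Var(X_t) = (6/5)^2 * (1 - exp(-2*5 t)) / (2 * 5) = 18/125 - 18*exp(-10*t)/125.
As t -> infinity, exp(-2*5 t) -> 0, so the stationary variance is sigma^2 / (2 theta) = 18/125.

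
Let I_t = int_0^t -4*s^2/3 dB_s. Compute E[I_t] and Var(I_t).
E[I_t] = 0; Var(I_t) = 16*t^5/45

The Itô integral of a deterministic integrand f(s) has mean 0 because each increment f(s) * (B_{s+ds} - B_s) has mean 0. By the Itô isometry:
  Var( int_0^t f(s) dB_s ) = E[ (int_0^t f(s) dB_s)^2 ] = int_0^t f(s)^2 ds.
Here f(s) = -4*s^2/3, so f(s)^2 = 16*s^4/9. Integrate:
  int_0^t (16*s^4/9) ds = 16*t^5/45.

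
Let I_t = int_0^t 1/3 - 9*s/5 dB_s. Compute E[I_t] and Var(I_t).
E[I_t] = 0; Var(I_t) = t*(243*t^2 - 135*t + 25)/225

The Itô integral of a deterministic integrand f(s) has mean 0 because each increment f(s) * (B_{s+ds} - B_s) has mean 0. By the Itô isometry:
  Var( int_0^t f(s) dB_s ) = E[ (int_0^t f(s) dB_s)^2 ] = int_0^t f(s)^2 ds.
Here f(s) = 1/3 - 9*s/5, so f(s)^2 = (27*s - 5)^2/225. Integrate:
  int_0^t ((27*s - 5)^2/225) ds = t*(243*t^2 - 135*t + 25)/225.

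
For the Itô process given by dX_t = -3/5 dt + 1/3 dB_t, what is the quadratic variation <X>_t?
<X>_t = t/9

For an Itô process dX_t = a(t) dt + b(t) dB_t, the quadratic variation is <X>_t = int_0^t b(s)^2 ds (the drift term does not contribute). Here b(s) = 1/3, so
  b(s)^2 = 1/9.
Integrating from 0 to t:
  <X>_t = int_0^t (1/9) ds = t/9.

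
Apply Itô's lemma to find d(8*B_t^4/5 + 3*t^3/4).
d(8*B_t^4/5 + 3*t^3/4) = (48*B_t^2/5 + 9*t^2/4) dt + (32*B_t^3/5) dB_t

Itô's formula for f(t, x): d f(t, B_t) = (f_t + (1/2) f_xx) dt + f_x dB_t. Compute partials of f(t, x) = 3*t^3/4 + 8*x^4/5:
  f_t(t,x)  = 9*t^2/4
  f_x(t,x)  = 32*x^3/5
  f_xx(t,x) = 96*x^2/5
Assemble drift = f_t + (1/2) f_xx = 9*t^2/4 + 48*x^2/5 and diffusion = f_x = 32*x^3/5. Substituting x = B_t:
  d(8*B_t^4/5 + 3*t^3/4) = (48*B_t^2/5 + 9*t^2/4) dt + (32*B_t^3/5) dB_t.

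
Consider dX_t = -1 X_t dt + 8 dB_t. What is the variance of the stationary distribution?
lim Var(X_t) = 32

The OU SDE dX = -theta X dt + sigma dB admits the integrating factor exp(theta t): d(exp(theta t) X_t) = sigma exp(theta t) dB_t. Integrating from 0 to t gives X_t = x_0 * exp(-theta t) + sigma * int_0^t exp(-theta (t-s)) dB_s for any initial x_0. The Itô integral has variance (by the Itô isometry) sigma^2 * int_0^t exp(-2 theta (t - s)) ds = sigma^2 * (1 - exp(-2 theta t)) / (2 theta), independent of x_0.
With theta = 1, sigma = 8:
  Var(X_t) = (8)^2 * (1 - exp(-2*1 t)) / (2 * 1) = 32 - 32*exp(-2*t).
As t -> infinity, exp(-2*1 t) -> 0, so the stationary variance is sigma^2 / (2 theta) = 32.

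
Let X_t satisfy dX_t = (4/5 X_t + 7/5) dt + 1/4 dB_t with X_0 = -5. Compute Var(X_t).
Var(X_t) = 5*exp(8*t/5)/128 - 5/128

The variance V(t) = Var(X_t) satisfies V'(t) = 2 a V(t) + c^2 with V(0) = 0 (drift coefficient is linear in X, diffusion is constant). With a = 4/5, c = 1/4, the solution is
  V(t) = (c^2 / (2 a)) * (exp(2 a t) - 1)
       = ((1/4)^2 / (2*(4/5))) * (exp((8/5) t) - 1)
       = 5*exp(8*t/5)/128 - 5/128.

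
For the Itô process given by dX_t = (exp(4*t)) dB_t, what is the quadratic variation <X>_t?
<X>_t = exp(8*t)/8 - 1/8

For an Itô process dX_t = a(t) dt + b(t) dB_t, the quadratic variation is <X>_t = int_0^t b(s)^2 ds (the drift term does not contribute). Here b(s) = exp(4*s), so
  b(s)^2 = exp(8*s).
Integrating from 0 to t:
  <X>_t = int_0^t (exp(8*s)) ds = exp(8*t)/8 - 1/8.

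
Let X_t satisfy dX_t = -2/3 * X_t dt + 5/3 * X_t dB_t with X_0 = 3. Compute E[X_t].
E[X_t] = 3*exp(-2*t/3)

For GBM dX = mu X dt + sigma X dB with X_0 = x_0, apply Itô to Y = log X: dY = (mu - sigma^2/2) dt + sigma dB, so Y_t = log(x_0) + (mu - sigma^2/2) t + sigma B_t and hence X_t = x_0 * exp((mu - sigma^2/2) t + sigma B_t).
With mu = -2/3, sigma = 5/3, x_0 = 3, this gives:
  X_t = 3 * exp((-37/18) * t + (5/3) * B_t).
Since sigma*B_t ~ Normal(0, sigma^2 t), E[exp(sigma*B_t)] = exp(sigma^2 t / 2); so E[X_t] = x_0 * exp((mu - sigma^2/2) t) * exp(sigma^2 t / 2) = x_0 * exp(mu t) = 3*exp(-2*t/3).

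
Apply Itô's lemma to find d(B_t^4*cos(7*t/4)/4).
d(B_t^4*cos(7*t/4)/4) = (B_t^2*(-7*B_t^2*sin(7*t/4) + 24*cos(7*t/4))/16) dt + (B_t^3*cos(7*t/4)) dB_t

Itô's formula for f(t, x): d f(t, B_t) = (f_t + (1/2) f_xx) dt + f_x dB_t. Compute partials of f(t, x) = x^4*cos(7*t/4)/4:
  f_t(t,x)  = -7*x^4*sin(7*t/4)/16
  f_x(t,x)  = x^3*cos(7*t/4)
  f_xx(t,x) = 3*x^2*cos(7*t/4)
Assemble drift = f_t + (1/2) f_xx = x^2*(-7*x^2*sin(7*t/4) + 24*cos(7*t/4))/16 and diffusion = f_x = x^3*cos(7*t/4). Substituting x = B_t:
  d(B_t^4*cos(7*t/4)/4) = (B_t^2*(-7*B_t^2*sin(7*t/4) + 24*cos(7*t/4))/16) dt + (B_t^3*cos(7*t/4)) dB_t.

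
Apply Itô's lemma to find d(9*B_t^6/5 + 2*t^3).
d(9*B_t^6/5 + 2*t^3) = (27*B_t^4 + 6*t^2) dt + (54*B_t^5/5) dB_t

Itô's formula for f(t, x): d f(t, B_t) = (f_t + (1/2) f_xx) dt + f_x dB_t. Compute partials of f(t, x) = 2*t^3 + 9*x^6/5:
  f_t(t,x)  = 6*t^2
  f_x(t,x)  = 54*x^5/5
  f_xx(t,x) = 54*x^4
Assemble drift = f_t + (1/2) f_xx = 6*t^2 + 27*x^4 and diffusion = f_x = 54*x^5/5. Substituting x = B_t:
  d(9*B_t^6/5 + 2*t^3) = (27*B_t^4 + 6*t^2) dt + (54*B_t^5/5) dB_t.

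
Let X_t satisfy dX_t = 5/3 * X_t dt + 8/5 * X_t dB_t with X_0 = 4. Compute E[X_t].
E[X_t] = 4*exp(5*t/3)

For GBM dX = mu X dt + sigma X dB with X_0 = x_0, apply Itô to Y = log X: dY = (mu - sigma^2/2) dt + sigma dB, so Y_t = log(x_0) + (mu - sigma^2/2) t + sigma B_t and hence X_t = x_0 * exp((mu - sigma^2/2) t + sigma B_t).
With mu = 5/3, sigma = 8/5, x_0 = 4, this gives:
  X_t = 4 * exp((29/75) * t + (8/5) * B_t).
Since sigma*B_t ~ Normal(0, sigma^2 t), E[exp(sigma*B_t)] = exp(sigma^2 t / 2); so E[X_t] = x_0 * exp((mu - sigma^2/2) t) * exp(sigma^2 t / 2) = x_0 * exp(mu t) = 4*exp(5*t/3).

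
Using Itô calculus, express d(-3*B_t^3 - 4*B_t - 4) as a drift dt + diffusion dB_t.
d(-3*B_t^3 - 4*B_t - 4) = (-9*B_t) dt + (-9*B_t^2 - 4) dB_t

Itô's formula for f(B_t) gives d f(B_t) = f'(B_t) dB_t + (1/2) f''(B_t) dt. Compute derivatives of f(x) = -3*x^3 - 4*x - 4:
  f'(x)  = -9*x^2 - 4
  f''(x) = -18*x
Substitute x = B_t and multiply the f'' term by 1/2:
  drift     = (1/2) * (-18*x) evaluated at B_t = -9*B_t
  diffusion = (-9*x^2 - 4) evaluated at B_t = -9*B_t^2 - 4
Therefore d(-3*B_t^3 - 4*B_t - 4) = (-9*B_t) dt + (-9*B_t^2 - 4) dB_t.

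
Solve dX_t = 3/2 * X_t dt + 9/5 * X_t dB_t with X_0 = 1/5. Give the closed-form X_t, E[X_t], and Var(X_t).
X_t = 1/5 * exp((-3/25) t + (9/5) B_t); E[X_t] = exp(3*t/2)/5; Var(X_t) = (exp(81*t/25) - 1)*exp(3*t)/25

For GBM dX = mu X dt + sigma X dB with X_0 = x_0, apply Itô to Y = log X: dY = (mu - sigma^2/2) dt + sigma dB, so Y_t = log(x_0) + (mu - sigma^2/2) t + sigma B_t and hence X_t = x_0 * exp((mu - sigma^2/2) t + sigma B_t).
With mu = 3/2, sigma = 9/5, x_0 = 1/5, this gives:
  X_t = 1/5 * exp((-3/25) * t + (9/5) * B_t).
Since sigma*B_t ~ Normal(0, sigma^2 t), E[exp(sigma*B_t)] = exp(sigma^2 t / 2); so E[X_t] = x_0 * exp((mu - sigma^2/2) t) * exp(sigma^2 t / 2) = x_0 * exp(mu t) = exp(3*t/2)/5.
Var(X_t) = E[X_t^2] - (E[X_t])^2 = x_0^2 * exp(2 mu t) * (exp(sigma^2 t) - 1) = (exp(81*t/25) - 1)*exp(3*t)/25.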